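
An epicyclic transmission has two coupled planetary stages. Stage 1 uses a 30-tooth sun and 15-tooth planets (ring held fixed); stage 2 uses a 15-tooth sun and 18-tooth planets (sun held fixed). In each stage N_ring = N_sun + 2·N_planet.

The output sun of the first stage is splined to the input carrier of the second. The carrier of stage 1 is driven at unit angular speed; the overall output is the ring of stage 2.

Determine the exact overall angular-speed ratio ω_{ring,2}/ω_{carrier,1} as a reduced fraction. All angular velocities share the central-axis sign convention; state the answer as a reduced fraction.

Stage 1: N_ring = 30 + 2·15 = 60
Stage 1: 30(ω_s−ω_c) = −60(ω_r−ω_c),  ω_r=0, ω_c=1
Stage 1: ω_s = 1 − (60/30)(0−1) = 3
  ⇒ ω_s¹/ω_c¹ = 3
Stage 2: N_ring = 15 + 2·18 = 51
Stage 2: 15(ω_s−ω_c) = −51(ω_r−ω_c),  ω_s=0, ω_c=1
Stage 2: ω_r = 1 − (15/51)(0−1) = 22/17
  ⇒ ω_r²/ω_c² = 22/17
Coupling ω_c² = ω_s¹ ⇒ overall = 3 × 22/17 = 66/17

66/17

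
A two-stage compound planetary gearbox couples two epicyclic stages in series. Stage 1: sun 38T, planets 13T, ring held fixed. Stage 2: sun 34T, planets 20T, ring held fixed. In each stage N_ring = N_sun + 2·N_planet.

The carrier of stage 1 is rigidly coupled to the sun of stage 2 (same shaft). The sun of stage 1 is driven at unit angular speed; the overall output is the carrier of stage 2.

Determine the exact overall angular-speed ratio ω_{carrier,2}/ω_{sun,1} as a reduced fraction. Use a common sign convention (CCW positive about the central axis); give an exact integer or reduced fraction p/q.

19/162

Stage 1: N_ring = 38 + 2·13 = 64
Stage 1: 38(ω_s−ω_c) = −64(ω_r−ω_c),  ω_r=0, ω_s=1
Stage 1: 38(1−ω_c) = −64(0−ω_c)  ⇒  102ω_c = 38  ⇒  ω_c = 19/51
  ⇒ ω_c¹/ω_s¹ = 19/51
Stage 2: N_ring = 34 + 2·20 = 74
Stage 2: 34(ω_s−ω_c) = −74(ω_r−ω_c),  ω_r=0, ω_s=1
Stage 2: 34(1−ω_c) = −74(0−ω_c)  ⇒  108ω_c = 34  ⇒  ω_c = 17/54
  ⇒ ω_c²/ω_s² = 17/54
Coupling ω_s² = ω_c¹ ⇒ overall = 19/51 × 17/54 = 19/162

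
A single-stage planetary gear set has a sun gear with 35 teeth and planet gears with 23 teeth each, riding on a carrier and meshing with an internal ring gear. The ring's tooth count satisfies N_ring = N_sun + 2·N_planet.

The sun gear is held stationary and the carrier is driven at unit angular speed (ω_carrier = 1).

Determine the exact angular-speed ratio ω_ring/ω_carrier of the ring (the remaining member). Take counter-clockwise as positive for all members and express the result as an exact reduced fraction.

116/81

N_ring = 35 + 2·23 = 81
35(ω_s−ω_c) = −81(ω_r−ω_c),  ω_s=0, ω_c=1
ω_r = 1 − (35/81)(0−1) = 116/81
ω_r/ω_c = 116/81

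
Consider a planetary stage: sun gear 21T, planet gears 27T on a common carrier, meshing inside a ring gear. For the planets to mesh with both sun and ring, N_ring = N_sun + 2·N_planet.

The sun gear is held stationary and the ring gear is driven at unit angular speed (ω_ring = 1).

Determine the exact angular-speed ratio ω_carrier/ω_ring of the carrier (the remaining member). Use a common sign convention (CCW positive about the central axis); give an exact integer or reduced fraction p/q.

N_ring = 21 + 2·27 = 75
21(ω_s−ω_c) = −75(ω_r−ω_c),  ω_s=0, ω_r=1
21(0−ω_c) = −75(1−ω_c)  ⇒  96ω_c = 75  ⇒  ω_c = 25/32
ω_c/ω_r = 25/32

25/32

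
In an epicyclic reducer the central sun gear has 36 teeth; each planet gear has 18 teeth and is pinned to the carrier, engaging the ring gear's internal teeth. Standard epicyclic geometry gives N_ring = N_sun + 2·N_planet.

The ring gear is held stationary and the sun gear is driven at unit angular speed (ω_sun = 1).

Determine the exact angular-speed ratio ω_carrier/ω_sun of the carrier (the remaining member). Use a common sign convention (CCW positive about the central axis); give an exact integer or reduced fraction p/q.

1/3

N_ring = 36 + 2·18 = 72
36(ω_s−ω_c) = −72(ω_r−ω_c),  ω_r=0, ω_s=1
36(1−ω_c) = −72(0−ω_c)  ⇒  108ω_c = 36  ⇒  ω_c = 1/3
ω_c/ω_s = 1/3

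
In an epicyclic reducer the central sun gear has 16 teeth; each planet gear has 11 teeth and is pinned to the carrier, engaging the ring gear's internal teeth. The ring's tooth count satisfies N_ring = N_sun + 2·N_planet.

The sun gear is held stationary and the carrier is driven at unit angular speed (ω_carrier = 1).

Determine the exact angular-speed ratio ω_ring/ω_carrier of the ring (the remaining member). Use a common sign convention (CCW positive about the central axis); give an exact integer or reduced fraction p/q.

N_ring = 16 + 2·11 = 38
16(ω_s−ω_c) = −38(ω_r−ω_c),  ω_s=0, ω_c=1
ω_r = 1 − (16/38)(0−1) = 27/19
ω_r/ω_c = 27/19

27/19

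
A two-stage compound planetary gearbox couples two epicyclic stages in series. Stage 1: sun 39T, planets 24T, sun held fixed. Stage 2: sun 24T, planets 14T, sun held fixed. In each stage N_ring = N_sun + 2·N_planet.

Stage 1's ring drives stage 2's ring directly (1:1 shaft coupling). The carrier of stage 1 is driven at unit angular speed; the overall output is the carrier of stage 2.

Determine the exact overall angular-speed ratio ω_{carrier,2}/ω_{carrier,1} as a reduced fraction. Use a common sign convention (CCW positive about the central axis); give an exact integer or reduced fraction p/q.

Stage 1: N_ring = 39 + 2·24 = 87
Stage 1: 39(ω_s−ω_c) = −87(ω_r−ω_c),  ω_s=0, ω_c=1
Stage 1: ω_r = 1 − (39/87)(0−1) = 42/29
  ⇒ ω_r¹/ω_c¹ = 42/29
Stage 2: N_ring = 24 + 2·14 = 52
Stage 2: 24(ω_s−ω_c) = −52(ω_r−ω_c),  ω_s=0, ω_r=1
Stage 2: 24(0−ω_c) = −52(1−ω_c)  ⇒  76ω_c = 52  ⇒  ω_c = 13/19
  ⇒ ω_c²/ω_r² = 13/19
Coupling ω_r² = ω_r¹ ⇒ overall = 42/29 × 13/19 = 546/551

546/551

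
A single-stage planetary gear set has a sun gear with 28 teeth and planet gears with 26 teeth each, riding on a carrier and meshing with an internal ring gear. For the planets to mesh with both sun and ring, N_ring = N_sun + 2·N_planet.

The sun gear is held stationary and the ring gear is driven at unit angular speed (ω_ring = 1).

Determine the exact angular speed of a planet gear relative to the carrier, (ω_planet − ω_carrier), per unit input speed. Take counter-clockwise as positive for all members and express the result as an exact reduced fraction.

280/351

N_ring = 28 + 2·26 = 80
28(ω_s−ω_c) = −80(ω_r−ω_c),  ω_s=0, ω_r=1
28(0−ω_c) = −80(1−ω_c)  ⇒  108ω_c = 80  ⇒  ω_c = 20/27
sun–planet: 28·(0−20/27) = −26·(ω_p−ω_c)  ⇒  ω_p−ω_c = −(28/26)·(-20/27) = 280/351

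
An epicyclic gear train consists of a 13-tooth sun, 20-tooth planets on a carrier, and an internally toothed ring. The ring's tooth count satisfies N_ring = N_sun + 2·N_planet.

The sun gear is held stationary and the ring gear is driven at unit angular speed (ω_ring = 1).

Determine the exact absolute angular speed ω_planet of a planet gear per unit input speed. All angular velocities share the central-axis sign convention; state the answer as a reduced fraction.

N_ring = 13 + 2·20 = 53
13(ω_s−ω_c) = −53(ω_r−ω_c),  ω_s=0, ω_r=1
13(0−ω_c) = −53(1−ω_c)  ⇒  66ω_c = 53  ⇒  ω_c = 53/66
sun–planet: 13·(0−53/66) = −20·(ω_p−ω_c)  ⇒  ω_p−ω_c = −(13/20)·(-53/66) = 689/1320
ω_p = 53/66 + 689/1320 = 53/40

53/40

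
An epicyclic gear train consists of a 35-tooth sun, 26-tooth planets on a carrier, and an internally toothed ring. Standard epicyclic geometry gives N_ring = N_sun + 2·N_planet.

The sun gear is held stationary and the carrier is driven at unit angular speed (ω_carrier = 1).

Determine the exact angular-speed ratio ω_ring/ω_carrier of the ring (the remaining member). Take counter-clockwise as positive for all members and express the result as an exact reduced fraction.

N_ring = 35 + 2·26 = 87
35(ω_s−ω_c) = −87(ω_r−ω_c),  ω_s=0, ω_c=1
ω_r = 1 − (35/87)(0−1) = 122/87
ω_r/ω_c = 122/87

122/87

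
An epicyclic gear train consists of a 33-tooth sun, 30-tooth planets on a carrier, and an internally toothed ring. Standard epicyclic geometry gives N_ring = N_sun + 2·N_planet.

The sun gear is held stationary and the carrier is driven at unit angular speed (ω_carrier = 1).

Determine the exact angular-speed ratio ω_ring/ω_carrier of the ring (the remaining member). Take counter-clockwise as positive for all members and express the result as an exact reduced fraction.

N_ring = 33 + 2·30 = 93
33(ω_s−ω_c) = −93(ω_r−ω_c),  ω_s=0, ω_c=1
ω_r = 1 − (33/93)(0−1) = 42/31
ω_r/ω_c = 42/31

42/31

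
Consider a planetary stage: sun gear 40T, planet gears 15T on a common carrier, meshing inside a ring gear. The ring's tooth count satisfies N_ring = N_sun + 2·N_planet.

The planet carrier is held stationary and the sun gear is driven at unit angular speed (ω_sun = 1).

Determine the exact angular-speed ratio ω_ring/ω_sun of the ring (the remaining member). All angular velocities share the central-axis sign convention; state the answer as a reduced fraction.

-4/7

N_ring = 40 + 2·15 = 70
40(ω_s−ω_c) = −70(ω_r−ω_c),  ω_c=0, ω_s=1
ω_r = 0 − (40/70)(1−0) = -4/7
ω_r/ω_s = -4/7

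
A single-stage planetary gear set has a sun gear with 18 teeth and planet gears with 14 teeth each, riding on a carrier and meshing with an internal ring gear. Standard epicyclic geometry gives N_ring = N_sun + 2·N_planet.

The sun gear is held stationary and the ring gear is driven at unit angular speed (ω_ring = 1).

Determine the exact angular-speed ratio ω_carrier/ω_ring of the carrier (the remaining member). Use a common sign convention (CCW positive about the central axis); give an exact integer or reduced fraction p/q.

N_ring = 18 + 2·14 = 46
18(ω_s−ω_c) = −46(ω_r−ω_c),  ω_s=0, ω_r=1
18(0−ω_c) = −46(1−ω_c)  ⇒  64ω_c = 46  ⇒  ω_c = 23/32
ω_c/ω_r = 23/32

23/32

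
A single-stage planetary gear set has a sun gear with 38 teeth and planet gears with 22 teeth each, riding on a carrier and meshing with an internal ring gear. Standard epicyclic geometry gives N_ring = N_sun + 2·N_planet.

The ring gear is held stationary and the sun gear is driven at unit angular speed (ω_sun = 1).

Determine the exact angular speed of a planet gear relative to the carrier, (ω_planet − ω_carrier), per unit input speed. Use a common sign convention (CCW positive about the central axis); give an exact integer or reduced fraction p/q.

-779/660

N_ring = 38 + 2·22 = 82
38(ω_s−ω_c) = −82(ω_r−ω_c),  ω_r=0, ω_s=1
38(1−ω_c) = −82(0−ω_c)  ⇒  120ω_c = 38  ⇒  ω_c = 19/60
sun–planet: 38·(1−19/60) = −22·(ω_p−ω_c)  ⇒  ω_p−ω_c = −(38/22)·(41/60) = -779/660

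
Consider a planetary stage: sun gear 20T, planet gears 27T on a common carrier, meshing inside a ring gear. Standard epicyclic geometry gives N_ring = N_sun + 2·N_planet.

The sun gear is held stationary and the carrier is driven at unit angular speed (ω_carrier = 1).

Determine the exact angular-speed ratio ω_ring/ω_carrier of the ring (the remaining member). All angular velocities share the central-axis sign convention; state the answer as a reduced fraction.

N_ring = 20 + 2·27 = 74
20(ω_s−ω_c) = −74(ω_r−ω_c),  ω_s=0, ω_c=1
ω_r = 1 − (20/74)(0−1) = 47/37
ω_r/ω_c = 47/37

47/37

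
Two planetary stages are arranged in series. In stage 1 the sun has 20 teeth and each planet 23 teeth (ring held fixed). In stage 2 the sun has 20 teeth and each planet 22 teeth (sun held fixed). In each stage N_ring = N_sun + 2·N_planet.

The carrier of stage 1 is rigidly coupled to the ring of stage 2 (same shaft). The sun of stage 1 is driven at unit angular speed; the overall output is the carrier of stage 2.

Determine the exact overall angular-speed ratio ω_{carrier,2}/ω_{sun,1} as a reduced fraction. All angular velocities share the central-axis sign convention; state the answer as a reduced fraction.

Stage 1: N_ring = 20 + 2·23 = 66
Stage 1: 20(ω_s−ω_c) = −66(ω_r−ω_c),  ω_r=0, ω_s=1
Stage 1: 20(1−ω_c) = −66(0−ω_c)  ⇒  86ω_c = 20  ⇒  ω_c = 10/43
  ⇒ ω_c¹/ω_s¹ = 10/43
Stage 2: N_ring = 20 + 2·22 = 64
Stage 2: 20(ω_s−ω_c) = −64(ω_r−ω_c),  ω_s=0, ω_r=1
Stage 2: 20(0−ω_c) = −64(1−ω_c)  ⇒  84ω_c = 64  ⇒  ω_c = 16/21
  ⇒ ω_c²/ω_r² = 16/21
Coupling ω_r² = ω_c¹ ⇒ overall = 10/43 × 16/21 = 160/903

160/903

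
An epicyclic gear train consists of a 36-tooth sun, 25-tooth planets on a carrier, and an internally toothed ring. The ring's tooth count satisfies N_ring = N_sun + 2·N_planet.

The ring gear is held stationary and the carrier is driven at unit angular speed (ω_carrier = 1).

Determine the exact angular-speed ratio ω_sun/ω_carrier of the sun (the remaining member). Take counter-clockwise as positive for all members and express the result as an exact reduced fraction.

N_ring = 36 + 2·25 = 86
36(ω_s−ω_c) = −86(ω_r−ω_c),  ω_r=0, ω_c=1
ω_s = 1 − (86/36)(0−1) = 61/18
ω_s/ω_c = 61/18

61/18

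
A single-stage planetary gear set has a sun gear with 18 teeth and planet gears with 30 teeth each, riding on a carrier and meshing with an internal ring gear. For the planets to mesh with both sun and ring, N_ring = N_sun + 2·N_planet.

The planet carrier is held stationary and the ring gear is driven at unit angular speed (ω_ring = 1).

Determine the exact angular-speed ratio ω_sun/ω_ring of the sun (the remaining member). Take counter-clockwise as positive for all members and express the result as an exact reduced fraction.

N_ring = 18 + 2·30 = 78
18(ω_s−ω_c) = −78(ω_r−ω_c),  ω_c=0, ω_r=1
ω_s = 0 − (78/18)(1−0) = -13/3
ω_s/ω_r = -13/3

-13/3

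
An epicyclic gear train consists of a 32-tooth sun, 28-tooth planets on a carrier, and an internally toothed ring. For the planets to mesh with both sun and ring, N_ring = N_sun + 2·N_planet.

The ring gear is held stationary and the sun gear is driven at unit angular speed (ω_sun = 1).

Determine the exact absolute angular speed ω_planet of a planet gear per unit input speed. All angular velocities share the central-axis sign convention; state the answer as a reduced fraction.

-4/7

N_ring = 32 + 2·28 = 88
32(ω_s−ω_c) = −88(ω_r−ω_c),  ω_r=0, ω_s=1
32(1−ω_c) = −88(0−ω_c)  ⇒  120ω_c = 32  ⇒  ω_c = 4/15
sun–planet: 32·(1−4/15) = −28·(ω_p−ω_c)  ⇒  ω_p−ω_c = −(32/28)·(11/15) = -88/105
ω_p = 4/15 − 88/105 = -4/7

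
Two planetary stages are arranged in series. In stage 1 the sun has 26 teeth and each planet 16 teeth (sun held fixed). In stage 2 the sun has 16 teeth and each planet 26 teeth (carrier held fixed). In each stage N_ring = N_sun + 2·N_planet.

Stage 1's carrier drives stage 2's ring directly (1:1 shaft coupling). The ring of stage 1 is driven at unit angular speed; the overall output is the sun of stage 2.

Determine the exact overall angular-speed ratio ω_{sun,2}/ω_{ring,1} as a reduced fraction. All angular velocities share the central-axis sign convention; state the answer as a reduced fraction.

Stage 1: N_ring = 26 + 2·16 = 58
Stage 1: 26(ω_s−ω_c) = −58(ω_r−ω_c),  ω_s=0, ω_r=1
Stage 1: 26(0−ω_c) = −58(1−ω_c)  ⇒  84ω_c = 58  ⇒  ω_c = 29/42
  ⇒ ω_c¹/ω_r¹ = 29/42
Stage 2: N_ring = 16 + 2·26 = 68
Stage 2: 16(ω_s−ω_c) = −68(ω_r−ω_c),  ω_c=0, ω_r=1
Stage 2: ω_s = 0 − (68/16)(1−0) = -17/4
  ⇒ ω_s²/ω_r² = -17/4
Coupling ω_r² = ω_c¹ ⇒ overall = 29/42 × -17/4 = -493/168

-493/168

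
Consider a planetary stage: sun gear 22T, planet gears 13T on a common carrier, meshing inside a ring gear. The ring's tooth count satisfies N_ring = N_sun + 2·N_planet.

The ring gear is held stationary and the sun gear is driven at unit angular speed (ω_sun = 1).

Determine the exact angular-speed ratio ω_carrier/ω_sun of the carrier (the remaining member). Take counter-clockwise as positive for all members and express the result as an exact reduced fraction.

11/35

N_ring = 22 + 2·13 = 48
22(ω_s−ω_c) = −48(ω_r−ω_c),  ω_r=0, ω_s=1
22(1−ω_c) = −48(0−ω_c)  ⇒  70ω_c = 22  ⇒  ω_c = 11/35
ω_c/ω_s = 11/35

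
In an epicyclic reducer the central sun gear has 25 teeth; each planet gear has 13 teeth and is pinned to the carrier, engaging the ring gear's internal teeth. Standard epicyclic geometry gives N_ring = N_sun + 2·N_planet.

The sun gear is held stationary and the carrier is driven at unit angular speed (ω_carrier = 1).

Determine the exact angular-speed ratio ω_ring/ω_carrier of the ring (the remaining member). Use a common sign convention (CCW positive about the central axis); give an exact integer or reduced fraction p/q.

76/51

N_ring = 25 + 2·13 = 51
25(ω_s−ω_c) = −51(ω_r−ω_c),  ω_s=0, ω_c=1
ω_r = 1 − (25/51)(0−1) = 76/51
ω_r/ω_c = 76/51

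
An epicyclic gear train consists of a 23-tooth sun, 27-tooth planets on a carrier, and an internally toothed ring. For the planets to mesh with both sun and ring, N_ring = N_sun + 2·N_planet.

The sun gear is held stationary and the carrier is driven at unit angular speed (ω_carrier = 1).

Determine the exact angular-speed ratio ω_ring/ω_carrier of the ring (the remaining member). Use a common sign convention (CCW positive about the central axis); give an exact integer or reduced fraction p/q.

100/77

N_ring = 23 + 2·27 = 77
23(ω_s−ω_c) = −77(ω_r−ω_c),  ω_s=0, ω_c=1
ω_r = 1 − (23/77)(0−1) = 100/77
ω_r/ω_c = 100/77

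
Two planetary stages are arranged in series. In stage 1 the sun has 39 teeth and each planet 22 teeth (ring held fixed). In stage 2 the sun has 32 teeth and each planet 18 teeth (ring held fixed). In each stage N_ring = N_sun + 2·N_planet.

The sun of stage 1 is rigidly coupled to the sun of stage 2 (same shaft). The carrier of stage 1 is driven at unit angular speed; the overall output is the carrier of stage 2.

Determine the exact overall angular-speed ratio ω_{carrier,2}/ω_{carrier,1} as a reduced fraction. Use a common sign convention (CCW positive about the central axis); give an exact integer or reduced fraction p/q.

Stage 1: N_ring = 39 + 2·22 = 83
Stage 1: 39(ω_s−ω_c) = −83(ω_r−ω_c),  ω_r=0, ω_c=1
Stage 1: ω_s = 1 − (83/39)(0−1) = 122/39
  ⇒ ω_s¹/ω_c¹ = 122/39
Stage 2: N_ring = 32 + 2·18 = 68
Stage 2: 32(ω_s−ω_c) = −68(ω_r−ω_c),  ω_r=0, ω_s=1
Stage 2: 32(1−ω_c) = −68(0−ω_c)  ⇒  100ω_c = 32  ⇒  ω_c = 8/25
  ⇒ ω_c²/ω_s² = 8/25
Coupling ω_s² = ω_s¹ ⇒ overall = 122/39 × 8/25 = 976/975

976/975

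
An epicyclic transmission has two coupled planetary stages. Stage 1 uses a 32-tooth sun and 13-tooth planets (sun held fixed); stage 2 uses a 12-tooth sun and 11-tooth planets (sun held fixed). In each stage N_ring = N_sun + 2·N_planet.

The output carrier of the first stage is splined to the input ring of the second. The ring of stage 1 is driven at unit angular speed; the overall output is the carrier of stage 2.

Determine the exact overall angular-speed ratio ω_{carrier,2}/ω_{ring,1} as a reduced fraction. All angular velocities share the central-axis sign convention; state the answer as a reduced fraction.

493/1035

Stage 1: N_ring = 32 + 2·13 = 58
Stage 1: 32(ω_s−ω_c) = −58(ω_r−ω_c),  ω_s=0, ω_r=1
Stage 1: 32(0−ω_c) = −58(1−ω_c)  ⇒  90ω_c = 58  ⇒  ω_c = 29/45
  ⇒ ω_c¹/ω_r¹ = 29/45
Stage 2: N_ring = 12 + 2·11 = 34
Stage 2: 12(ω_s−ω_c) = −34(ω_r−ω_c),  ω_s=0, ω_r=1
Stage 2: 12(0−ω_c) = −34(1−ω_c)  ⇒  46ω_c = 34  ⇒  ω_c = 17/23
  ⇒ ω_c²/ω_r² = 17/23
Coupling ω_r² = ω_c¹ ⇒ overall = 29/45 × 17/23 = 493/1035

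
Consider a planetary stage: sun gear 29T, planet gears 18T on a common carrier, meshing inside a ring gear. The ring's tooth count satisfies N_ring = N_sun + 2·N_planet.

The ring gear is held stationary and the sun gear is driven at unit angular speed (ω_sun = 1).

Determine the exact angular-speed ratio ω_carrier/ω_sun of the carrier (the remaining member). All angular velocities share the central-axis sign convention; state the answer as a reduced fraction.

29/94

N_ring = 29 + 2·18 = 65
29(ω_s−ω_c) = −65(ω_r−ω_c),  ω_r=0, ω_s=1
29(1−ω_c) = −65(0−ω_c)  ⇒  94ω_c = 29  ⇒  ω_c = 29/94
ω_c/ω_s = 29/94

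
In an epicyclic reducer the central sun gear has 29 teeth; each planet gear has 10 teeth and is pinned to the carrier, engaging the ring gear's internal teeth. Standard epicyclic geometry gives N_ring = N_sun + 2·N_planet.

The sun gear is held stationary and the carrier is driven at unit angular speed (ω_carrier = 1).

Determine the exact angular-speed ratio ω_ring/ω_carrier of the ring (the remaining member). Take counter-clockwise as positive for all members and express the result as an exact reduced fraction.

78/49

N_ring = 29 + 2·10 = 49
29(ω_s−ω_c) = −49(ω_r−ω_c),  ω_s=0, ω_c=1
ω_r = 1 − (29/49)(0−1) = 78/49
ω_r/ω_c = 78/49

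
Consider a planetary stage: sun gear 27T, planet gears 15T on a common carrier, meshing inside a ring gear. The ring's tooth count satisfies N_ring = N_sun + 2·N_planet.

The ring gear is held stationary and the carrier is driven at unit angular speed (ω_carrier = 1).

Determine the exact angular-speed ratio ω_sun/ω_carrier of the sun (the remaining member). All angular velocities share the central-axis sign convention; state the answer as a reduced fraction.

28/9

N_ring = 27 + 2·15 = 57
27(ω_s−ω_c) = −57(ω_r−ω_c),  ω_r=0, ω_c=1
ω_s = 1 − (57/27)(0−1) = 28/9
ω_s/ω_c = 28/9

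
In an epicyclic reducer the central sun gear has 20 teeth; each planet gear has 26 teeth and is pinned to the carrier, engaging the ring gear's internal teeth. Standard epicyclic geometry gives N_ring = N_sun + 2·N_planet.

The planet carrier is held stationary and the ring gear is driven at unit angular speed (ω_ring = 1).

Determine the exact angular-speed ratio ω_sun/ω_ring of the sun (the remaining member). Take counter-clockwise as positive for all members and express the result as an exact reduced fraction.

-18/5

N_ring = 20 + 2·26 = 72
20(ω_s−ω_c) = −72(ω_r−ω_c),  ω_c=0, ω_r=1
ω_s = 0 − (72/20)(1−0) = -18/5
ω_s/ω_r = -18/5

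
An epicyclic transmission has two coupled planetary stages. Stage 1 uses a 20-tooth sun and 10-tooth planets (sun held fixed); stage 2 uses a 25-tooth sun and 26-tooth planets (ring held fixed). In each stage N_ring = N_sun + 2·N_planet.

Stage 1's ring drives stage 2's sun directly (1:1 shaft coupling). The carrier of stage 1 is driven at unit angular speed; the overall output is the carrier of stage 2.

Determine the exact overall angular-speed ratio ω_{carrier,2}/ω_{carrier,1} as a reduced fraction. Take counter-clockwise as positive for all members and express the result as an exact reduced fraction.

Stage 1: N_ring = 20 + 2·10 = 40
Stage 1: 20(ω_s−ω_c) = −40(ω_r−ω_c),  ω_s=0, ω_c=1
Stage 1: ω_r = 1 − (20/40)(0−1) = 3/2
  ⇒ ω_r¹/ω_c¹ = 3/2
Stage 2: N_ring = 25 + 2·26 = 77
Stage 2: 25(ω_s−ω_c) = −77(ω_r−ω_c),  ω_r=0, ω_s=1
Stage 2: 25(1−ω_c) = −77(0−ω_c)  ⇒  102ω_c = 25  ⇒  ω_c = 25/102
  ⇒ ω_c²/ω_s² = 25/102
Coupling ω_s² = ω_r¹ ⇒ overall = 3/2 × 25/102 = 25/68

25/68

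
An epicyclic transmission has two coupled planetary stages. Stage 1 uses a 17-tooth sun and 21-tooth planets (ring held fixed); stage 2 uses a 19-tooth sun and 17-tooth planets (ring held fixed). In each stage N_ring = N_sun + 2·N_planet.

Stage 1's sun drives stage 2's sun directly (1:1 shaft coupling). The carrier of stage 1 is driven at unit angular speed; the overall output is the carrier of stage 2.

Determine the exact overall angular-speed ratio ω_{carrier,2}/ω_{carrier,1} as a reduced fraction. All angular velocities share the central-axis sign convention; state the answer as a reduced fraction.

361/306

Stage 1: N_ring = 17 + 2·21 = 59
Stage 1: 17(ω_s−ω_c) = −59(ω_r−ω_c),  ω_r=0, ω_c=1
Stage 1: ω_s = 1 − (59/17)(0−1) = 76/17
  ⇒ ω_s¹/ω_c¹ = 76/17
Stage 2: N_ring = 19 + 2·17 = 53
Stage 2: 19(ω_s−ω_c) = −53(ω_r−ω_c),  ω_r=0, ω_s=1
Stage 2: 19(1−ω_c) = −53(0−ω_c)  ⇒  72ω_c = 19  ⇒  ω_c = 19/72
  ⇒ ω_c²/ω_s² = 19/72
Coupling ω_s² = ω_s¹ ⇒ overall = 76/17 × 19/72 = 361/306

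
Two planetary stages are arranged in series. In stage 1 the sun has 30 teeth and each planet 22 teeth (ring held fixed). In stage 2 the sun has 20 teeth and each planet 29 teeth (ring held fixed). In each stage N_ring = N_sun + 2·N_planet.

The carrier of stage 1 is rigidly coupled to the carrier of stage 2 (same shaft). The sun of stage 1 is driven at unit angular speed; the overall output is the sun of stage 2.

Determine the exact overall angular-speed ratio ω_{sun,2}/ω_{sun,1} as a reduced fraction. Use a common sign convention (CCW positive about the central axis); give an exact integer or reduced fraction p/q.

Stage 1: N_ring = 30 + 2·22 = 74
Stage 1: 30(ω_s−ω_c) = −74(ω_r−ω_c),  ω_r=0, ω_s=1
Stage 1: 30(1−ω_c) = −74(0−ω_c)  ⇒  104ω_c = 30  ⇒  ω_c = 15/52
  ⇒ ω_c¹/ω_s¹ = 15/52
Stage 2: N_ring = 20 + 2·29 = 78
Stage 2: 20(ω_s−ω_c) = −78(ω_r−ω_c),  ω_r=0, ω_c=1
Stage 2: ω_s = 1 − (78/20)(0−1) = 49/10
  ⇒ ω_s²/ω_c² = 49/10
Coupling ω_c² = ω_c¹ ⇒ overall = 15/52 × 49/10 = 147/104

147/104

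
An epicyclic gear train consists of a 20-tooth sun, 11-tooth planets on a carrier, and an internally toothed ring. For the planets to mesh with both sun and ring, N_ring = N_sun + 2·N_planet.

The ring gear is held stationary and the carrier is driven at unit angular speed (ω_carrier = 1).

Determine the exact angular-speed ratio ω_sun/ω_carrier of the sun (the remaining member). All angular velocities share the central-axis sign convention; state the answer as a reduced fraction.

31/10

N_ring = 20 + 2·11 = 42
20(ω_s−ω_c) = −42(ω_r−ω_c),  ω_r=0, ω_c=1
ω_s = 1 − (42/20)(0−1) = 31/10
ω_s/ω_c = 31/10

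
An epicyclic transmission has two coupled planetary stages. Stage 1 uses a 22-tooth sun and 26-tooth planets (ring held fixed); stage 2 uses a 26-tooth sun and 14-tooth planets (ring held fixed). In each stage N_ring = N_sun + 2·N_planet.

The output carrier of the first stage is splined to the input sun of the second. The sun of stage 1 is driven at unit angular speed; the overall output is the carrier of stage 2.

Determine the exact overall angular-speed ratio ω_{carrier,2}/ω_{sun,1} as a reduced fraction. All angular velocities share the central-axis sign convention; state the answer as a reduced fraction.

143/1920

Stage 1: N_ring = 22 + 2·26 = 74
Stage 1: 22(ω_s−ω_c) = −74(ω_r−ω_c),  ω_r=0, ω_s=1
Stage 1: 22(1−ω_c) = −74(0−ω_c)  ⇒  96ω_c = 22  ⇒  ω_c = 11/48
  ⇒ ω_c¹/ω_s¹ = 11/48
Stage 2: N_ring = 26 + 2·14 = 54
Stage 2: 26(ω_s−ω_c) = −54(ω_r−ω_c),  ω_r=0, ω_s=1
Stage 2: 26(1−ω_c) = −54(0−ω_c)  ⇒  80ω_c = 26  ⇒  ω_c = 13/40
  ⇒ ω_c²/ω_s² = 13/40
Coupling ω_s² = ω_c¹ ⇒ overall = 11/48 × 13/40 = 143/1920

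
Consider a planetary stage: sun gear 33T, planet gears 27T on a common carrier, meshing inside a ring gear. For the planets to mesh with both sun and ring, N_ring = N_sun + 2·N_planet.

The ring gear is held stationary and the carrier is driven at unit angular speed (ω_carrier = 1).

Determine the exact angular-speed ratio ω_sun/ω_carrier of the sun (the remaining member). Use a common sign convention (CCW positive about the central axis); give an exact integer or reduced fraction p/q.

40/11

N_ring = 33 + 2·27 = 87
33(ω_s−ω_c) = −87(ω_r−ω_c),  ω_r=0, ω_c=1
ω_s = 1 − (87/33)(0−1) = 40/11
ω_s/ω_c = 40/11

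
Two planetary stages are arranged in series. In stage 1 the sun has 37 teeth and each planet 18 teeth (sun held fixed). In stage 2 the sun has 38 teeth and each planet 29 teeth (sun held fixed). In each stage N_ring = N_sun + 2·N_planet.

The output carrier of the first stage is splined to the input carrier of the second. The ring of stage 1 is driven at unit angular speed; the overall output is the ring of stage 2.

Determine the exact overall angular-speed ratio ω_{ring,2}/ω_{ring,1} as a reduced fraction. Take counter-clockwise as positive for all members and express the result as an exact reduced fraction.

Stage 1: N_ring = 37 + 2·18 = 73
Stage 1: 37(ω_s−ω_c) = −73(ω_r−ω_c),  ω_s=0, ω_r=1
Stage 1: 37(0−ω_c) = −73(1−ω_c)  ⇒  110ω_c = 73  ⇒  ω_c = 73/110
  ⇒ ω_c¹/ω_r¹ = 73/110
Stage 2: N_ring = 38 + 2·29 = 96
Stage 2: 38(ω_s−ω_c) = −96(ω_r−ω_c),  ω_s=0, ω_c=1
Stage 2: ω_r = 1 − (38/96)(0−1) = 67/48
  ⇒ ω_r²/ω_c² = 67/48
Coupling ω_c² = ω_c¹ ⇒ overall = 73/110 × 67/48 = 4891/5280

4891/5280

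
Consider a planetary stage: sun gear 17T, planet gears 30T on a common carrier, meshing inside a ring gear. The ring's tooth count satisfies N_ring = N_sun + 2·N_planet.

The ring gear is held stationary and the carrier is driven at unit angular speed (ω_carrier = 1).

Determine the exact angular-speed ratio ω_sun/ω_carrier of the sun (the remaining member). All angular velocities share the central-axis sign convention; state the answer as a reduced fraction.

N_ring = 17 + 2·30 = 77
17(ω_s−ω_c) = −77(ω_r−ω_c),  ω_r=0, ω_c=1
ω_s = 1 − (77/17)(0−1) = 94/17
ω_s/ω_c = 94/17

94/17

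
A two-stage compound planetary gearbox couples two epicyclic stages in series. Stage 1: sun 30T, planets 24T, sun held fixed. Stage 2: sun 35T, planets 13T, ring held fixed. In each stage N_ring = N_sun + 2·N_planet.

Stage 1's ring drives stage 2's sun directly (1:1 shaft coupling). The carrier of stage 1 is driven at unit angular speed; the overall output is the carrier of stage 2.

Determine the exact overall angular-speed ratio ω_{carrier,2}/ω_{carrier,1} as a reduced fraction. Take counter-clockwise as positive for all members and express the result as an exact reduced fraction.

Stage 1: N_ring = 30 + 2·24 = 78
Stage 1: 30(ω_s−ω_c) = −78(ω_r−ω_c),  ω_s=0, ω_c=1
Stage 1: ω_r = 1 − (30/78)(0−1) = 18/13
  ⇒ ω_r¹/ω_c¹ = 18/13
Stage 2: N_ring = 35 + 2·13 = 61
Stage 2: 35(ω_s−ω_c) = −61(ω_r−ω_c),  ω_r=0, ω_s=1
Stage 2: 35(1−ω_c) = −61(0−ω_c)  ⇒  96ω_c = 35  ⇒  ω_c = 35/96
  ⇒ ω_c²/ω_s² = 35/96
Coupling ω_s² = ω_r¹ ⇒ overall = 18/13 × 35/96 = 105/208

105/208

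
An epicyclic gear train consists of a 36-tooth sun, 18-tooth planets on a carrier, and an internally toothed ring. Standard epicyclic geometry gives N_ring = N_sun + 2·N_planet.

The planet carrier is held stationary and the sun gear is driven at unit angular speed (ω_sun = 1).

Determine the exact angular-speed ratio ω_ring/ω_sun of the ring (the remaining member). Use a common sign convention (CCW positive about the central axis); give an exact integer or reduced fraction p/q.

-1/2

N_ring = 36 + 2·18 = 72
36(ω_s−ω_c) = −72(ω_r−ω_c),  ω_c=0, ω_s=1
ω_r = 0 − (36/72)(1−0) = -1/2
ω_r/ω_s = -1/2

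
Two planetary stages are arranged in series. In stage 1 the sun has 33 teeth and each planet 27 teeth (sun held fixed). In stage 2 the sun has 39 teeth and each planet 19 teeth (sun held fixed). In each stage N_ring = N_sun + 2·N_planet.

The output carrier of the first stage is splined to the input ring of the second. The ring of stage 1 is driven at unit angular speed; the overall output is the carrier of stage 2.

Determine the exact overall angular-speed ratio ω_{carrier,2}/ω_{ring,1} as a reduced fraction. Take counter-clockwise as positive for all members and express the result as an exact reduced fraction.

Stage 1: N_ring = 33 + 2·27 = 87
Stage 1: 33(ω_s−ω_c) = −87(ω_r−ω_c),  ω_s=0, ω_r=1
Stage 1: 33(0−ω_c) = −87(1−ω_c)  ⇒  120ω_c = 87  ⇒  ω_c = 29/40
  ⇒ ω_c¹/ω_r¹ = 29/40
Stage 2: N_ring = 39 + 2·19 = 77
Stage 2: 39(ω_s−ω_c) = −77(ω_r−ω_c),  ω_s=0, ω_r=1
Stage 2: 39(0−ω_c) = −77(1−ω_c)  ⇒  116ω_c = 77  ⇒  ω_c = 77/116
  ⇒ ω_c²/ω_r² = 77/116
Coupling ω_r² = ω_c¹ ⇒ overall = 29/40 × 77/116 = 77/160

77/160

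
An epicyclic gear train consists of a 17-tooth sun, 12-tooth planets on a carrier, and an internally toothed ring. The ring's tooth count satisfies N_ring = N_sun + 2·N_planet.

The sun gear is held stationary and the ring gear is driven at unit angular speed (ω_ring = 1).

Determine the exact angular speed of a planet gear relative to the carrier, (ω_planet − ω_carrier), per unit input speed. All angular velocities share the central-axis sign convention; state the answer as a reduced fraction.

697/696

N_ring = 17 + 2·12 = 41
17(ω_s−ω_c) = −41(ω_r−ω_c),  ω_s=0, ω_r=1
17(0−ω_c) = −41(1−ω_c)  ⇒  58ω_c = 41  ⇒  ω_c = 41/58
sun–planet: 17·(0−41/58) = −12·(ω_p−ω_c)  ⇒  ω_p−ω_c = −(17/12)·(-41/58) = 697/696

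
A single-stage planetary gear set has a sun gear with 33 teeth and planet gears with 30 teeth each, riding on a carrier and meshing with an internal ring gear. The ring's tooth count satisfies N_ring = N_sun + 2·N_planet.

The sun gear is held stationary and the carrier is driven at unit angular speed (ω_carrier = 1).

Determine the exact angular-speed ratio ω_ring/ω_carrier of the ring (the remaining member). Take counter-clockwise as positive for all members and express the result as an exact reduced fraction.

N_ring = 33 + 2·30 = 93
33(ω_s−ω_c) = −93(ω_r−ω_c),  ω_s=0, ω_c=1
ω_r = 1 − (33/93)(0−1) = 42/31
ω_r/ω_c = 42/31

42/31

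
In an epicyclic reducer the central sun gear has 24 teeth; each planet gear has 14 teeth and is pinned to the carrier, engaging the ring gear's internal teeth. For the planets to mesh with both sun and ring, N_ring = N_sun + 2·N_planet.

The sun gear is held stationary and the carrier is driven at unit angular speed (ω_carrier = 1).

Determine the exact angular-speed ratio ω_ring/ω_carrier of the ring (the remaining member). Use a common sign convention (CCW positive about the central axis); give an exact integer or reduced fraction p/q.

N_ring = 24 + 2·14 = 52
24(ω_s−ω_c) = −52(ω_r−ω_c),  ω_s=0, ω_c=1
ω_r = 1 − (24/52)(0−1) = 19/13
ω_r/ω_c = 19/13

19/13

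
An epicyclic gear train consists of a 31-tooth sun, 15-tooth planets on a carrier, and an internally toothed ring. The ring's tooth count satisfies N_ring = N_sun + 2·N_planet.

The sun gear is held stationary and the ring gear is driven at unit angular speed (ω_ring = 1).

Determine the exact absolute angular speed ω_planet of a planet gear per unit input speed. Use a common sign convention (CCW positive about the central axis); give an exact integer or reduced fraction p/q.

N_ring = 31 + 2·15 = 61
31(ω_s−ω_c) = −61(ω_r−ω_c),  ω_s=0, ω_r=1
31(0−ω_c) = −61(1−ω_c)  ⇒  92ω_c = 61  ⇒  ω_c = 61/92
sun–planet: 31·(0−61/92) = −15·(ω_p−ω_c)  ⇒  ω_p−ω_c = −(31/15)·(-61/92) = 1891/1380
ω_p = 61/92 + 1891/1380 = 61/30

61/30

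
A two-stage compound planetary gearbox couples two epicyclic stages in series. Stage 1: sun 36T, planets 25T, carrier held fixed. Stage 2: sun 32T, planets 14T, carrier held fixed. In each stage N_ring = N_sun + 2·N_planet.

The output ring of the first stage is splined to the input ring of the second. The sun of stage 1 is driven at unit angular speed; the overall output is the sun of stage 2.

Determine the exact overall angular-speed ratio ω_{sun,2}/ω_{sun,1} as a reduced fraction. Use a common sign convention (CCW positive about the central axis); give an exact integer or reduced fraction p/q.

135/172

Stage 1: N_ring = 36 + 2·25 = 86
Stage 1: 36(ω_s−ω_c) = −86(ω_r−ω_c),  ω_c=0, ω_s=1
Stage 1: ω_r = 0 − (36/86)(1−0) = -18/43
  ⇒ ω_r¹/ω_s¹ = -18/43
Stage 2: N_ring = 32 + 2·14 = 60
Stage 2: 32(ω_s−ω_c) = −60(ω_r−ω_c),  ω_c=0, ω_r=1
Stage 2: ω_s = 0 − (60/32)(1−0) = -15/8
  ⇒ ω_s²/ω_r² = -15/8
Coupling ω_r² = ω_r¹ ⇒ overall = -18/43 × -15/8 = 135/172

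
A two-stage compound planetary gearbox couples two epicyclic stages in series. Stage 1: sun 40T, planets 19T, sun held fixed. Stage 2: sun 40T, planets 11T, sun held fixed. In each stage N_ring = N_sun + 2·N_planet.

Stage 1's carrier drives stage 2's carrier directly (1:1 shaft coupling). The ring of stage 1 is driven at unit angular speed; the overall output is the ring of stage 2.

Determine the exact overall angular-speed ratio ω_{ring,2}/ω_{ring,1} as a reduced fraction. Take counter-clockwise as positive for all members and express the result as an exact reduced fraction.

Stage 1: N_ring = 40 + 2·19 = 78
Stage 1: 40(ω_s−ω_c) = −78(ω_r−ω_c),  ω_s=0, ω_r=1
Stage 1: 40(0−ω_c) = −78(1−ω_c)  ⇒  118ω_c = 78  ⇒  ω_c = 39/59
  ⇒ ω_c¹/ω_r¹ = 39/59
Stage 2: N_ring = 40 + 2·11 = 62
Stage 2: 40(ω_s−ω_c) = −62(ω_r−ω_c),  ω_s=0, ω_c=1
Stage 2: ω_r = 1 − (40/62)(0−1) = 51/31
  ⇒ ω_r²/ω_c² = 51/31
Coupling ω_c² = ω_c¹ ⇒ overall = 39/59 × 51/31 = 1989/1829

1989/1829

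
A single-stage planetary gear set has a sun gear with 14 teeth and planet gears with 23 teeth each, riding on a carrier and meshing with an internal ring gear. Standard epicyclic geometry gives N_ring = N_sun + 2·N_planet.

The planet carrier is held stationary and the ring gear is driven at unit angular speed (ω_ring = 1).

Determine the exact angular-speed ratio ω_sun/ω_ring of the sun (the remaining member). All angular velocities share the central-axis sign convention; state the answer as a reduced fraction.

N_ring = 14 + 2·23 = 60
14(ω_s−ω_c) = −60(ω_r−ω_c),  ω_c=0, ω_r=1
ω_s = 0 − (60/14)(1−0) = -30/7
ω_s/ω_r = -30/7

-30/7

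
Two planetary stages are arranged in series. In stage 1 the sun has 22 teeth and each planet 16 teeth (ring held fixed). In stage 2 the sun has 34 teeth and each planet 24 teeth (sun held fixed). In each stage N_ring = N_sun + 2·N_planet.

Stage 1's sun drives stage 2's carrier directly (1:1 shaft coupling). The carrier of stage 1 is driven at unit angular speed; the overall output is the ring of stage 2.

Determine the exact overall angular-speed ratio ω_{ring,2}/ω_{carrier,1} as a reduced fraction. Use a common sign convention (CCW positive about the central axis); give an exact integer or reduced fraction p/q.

2204/451

Stage 1: N_ring = 22 + 2·16 = 54
Stage 1: 22(ω_s−ω_c) = −54(ω_r−ω_c),  ω_r=0, ω_c=1
Stage 1: ω_s = 1 − (54/22)(0−1) = 38/11
  ⇒ ω_s¹/ω_c¹ = 38/11
Stage 2: N_ring = 34 + 2·24 = 82
Stage 2: 34(ω_s−ω_c) = −82(ω_r−ω_c),  ω_s=0, ω_c=1
Stage 2: ω_r = 1 − (34/82)(0−1) = 58/41
  ⇒ ω_r²/ω_c² = 58/41
Coupling ω_c² = ω_s¹ ⇒ overall = 38/11 × 58/41 = 2204/451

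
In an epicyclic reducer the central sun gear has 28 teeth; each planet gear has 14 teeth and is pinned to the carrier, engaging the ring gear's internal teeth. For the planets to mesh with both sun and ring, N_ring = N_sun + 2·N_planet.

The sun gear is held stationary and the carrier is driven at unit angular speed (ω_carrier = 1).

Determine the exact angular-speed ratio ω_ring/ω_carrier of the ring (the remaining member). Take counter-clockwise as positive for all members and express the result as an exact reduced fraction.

N_ring = 28 + 2·14 = 56
28(ω_s−ω_c) = −56(ω_r−ω_c),  ω_s=0, ω_c=1
ω_r = 1 − (28/56)(0−1) = 3/2
ω_r/ω_c = 3/2

3/2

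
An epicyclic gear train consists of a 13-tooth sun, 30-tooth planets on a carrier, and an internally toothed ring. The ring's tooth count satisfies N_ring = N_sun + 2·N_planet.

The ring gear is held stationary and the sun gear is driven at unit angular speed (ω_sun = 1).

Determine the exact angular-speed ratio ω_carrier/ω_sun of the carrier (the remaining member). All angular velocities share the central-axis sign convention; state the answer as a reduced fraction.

13/86

N_ring = 13 + 2·30 = 73
13(ω_s−ω_c) = −73(ω_r−ω_c),  ω_r=0, ω_s=1
13(1−ω_c) = −73(0−ω_c)  ⇒  86ω_c = 13  ⇒  ω_c = 13/86
ω_c/ω_s = 13/86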